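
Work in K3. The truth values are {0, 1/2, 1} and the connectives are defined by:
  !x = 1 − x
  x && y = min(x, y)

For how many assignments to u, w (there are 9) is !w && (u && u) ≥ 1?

1

u = 0, w = 0 ↦ 0  <
u = 0, w = 1/2 ↦ 0  <
u = 0, w = 1 ↦ 0  <
u = 1/2, w = 0 ↦ 1/2  <
u = 1/2, w = 1/2 ↦ 1/2  <
u = 1/2, w = 1 ↦ 0  <
u = 1, w = 0 ↦ 1  ≥
u = 1, w = 1/2 ↦ 1/2  <
u = 1, w = 1 ↦ 0  <
So 1 of the 9 assignments meets the threshold.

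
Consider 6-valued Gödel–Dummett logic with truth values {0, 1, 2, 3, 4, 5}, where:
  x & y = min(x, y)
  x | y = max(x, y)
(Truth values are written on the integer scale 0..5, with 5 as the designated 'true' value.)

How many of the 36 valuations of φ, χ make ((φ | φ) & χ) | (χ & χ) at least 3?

18

value 5: 6 assignments (counts)
value 4: 6 assignments (counts)
value 3: 6 assignments (counts)
value 2: 6 assignments
value 1: 6 assignments
value 0: 6 assignments
So 18 of the 36 assignments meet the threshold.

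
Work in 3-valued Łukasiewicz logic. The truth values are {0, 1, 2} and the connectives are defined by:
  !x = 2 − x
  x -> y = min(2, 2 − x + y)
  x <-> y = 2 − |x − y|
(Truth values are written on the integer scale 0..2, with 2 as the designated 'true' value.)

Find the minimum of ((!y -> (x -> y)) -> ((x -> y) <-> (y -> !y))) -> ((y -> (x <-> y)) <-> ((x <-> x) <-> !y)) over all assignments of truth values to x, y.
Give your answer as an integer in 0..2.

1

Take x = 0, y = 1:
!y = !1 = 1
x -> y = 0 -> 1 = 2
!y -> (x -> y) = 1 -> 2 = 2
x -> y = 0 -> 1 = 2
!y = !1 = 1
y -> !y = 1 -> 1 = 2
(x -> y) <-> (y -> !y) = 2 <-> 2 = 2
(!y -> (x -> y)) -> ((x -> y) <-> (y -> !y)) = 2 -> 2 = 2
x <-> y = 0 <-> 1 = 1
y -> (x <-> y) = 1 -> 1 = 2
x <-> x = 0 <-> 0 = 2
!y = !1 = 1
(x <-> x) <-> !y = 2 <-> 1 = 1
(y -> (x <-> y)) <-> ((x <-> x) <-> !y) = 2 <-> 1 = 1
((!y -> (x -> y)) -> ((x -> y) <-> (y -> !y))) -> ((y -> (x <-> y)) <-> ((x <-> x) <-> !y)) = 2 -> 1 = 1
No assignment yields a value below 1, so this is the minimum.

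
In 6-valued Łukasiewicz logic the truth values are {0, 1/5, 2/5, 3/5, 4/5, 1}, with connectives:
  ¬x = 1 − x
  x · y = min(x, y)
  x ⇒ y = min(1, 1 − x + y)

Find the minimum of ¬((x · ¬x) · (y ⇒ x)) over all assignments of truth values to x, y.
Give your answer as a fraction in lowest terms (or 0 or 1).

Take x = 2/5, y = 0:
¬x = ¬2/5 = 3/5
x · ¬x = 2/5 · 3/5 = 2/5
y ⇒ x = 0 ⇒ 2/5 = 1
(x · ¬x) · (y ⇒ x) = 2/5 · 1 = 2/5
¬((x · ¬x) · (y ⇒ x)) = ¬2/5 = 3/5
No assignment yields a value below 3/5, so this is the minimum.

3/5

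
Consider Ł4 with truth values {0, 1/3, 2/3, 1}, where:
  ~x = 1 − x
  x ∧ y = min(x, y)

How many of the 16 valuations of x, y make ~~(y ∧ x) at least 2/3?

4

x = 0, y = 0 ↦ 0  <
x = 0, y = 1/3 ↦ 0  <
x = 0, y = 2/3 ↦ 0  <
x = 0, y = 1 ↦ 0  <
x = 1/3, y = 0 ↦ 0  <
x = 1/3, y = 1/3 ↦ 1/3  <
x = 1/3, y = 2/3 ↦ 1/3  <
x = 1/3, y = 1 ↦ 1/3  <
x = 2/3, y = 0 ↦ 0  <
x = 2/3, y = 1/3 ↦ 1/3  <
x = 2/3, y = 2/3 ↦ 2/3  ≥
x = 2/3, y = 1 ↦ 2/3  ≥
x = 1, y = 0 ↦ 0  <
x = 1, y = 1/3 ↦ 1/3  <
x = 1, y = 2/3 ↦ 2/3  ≥
x = 1, y = 1 ↦ 1  ≥
So 4 of the 16 assignments meet the threshold.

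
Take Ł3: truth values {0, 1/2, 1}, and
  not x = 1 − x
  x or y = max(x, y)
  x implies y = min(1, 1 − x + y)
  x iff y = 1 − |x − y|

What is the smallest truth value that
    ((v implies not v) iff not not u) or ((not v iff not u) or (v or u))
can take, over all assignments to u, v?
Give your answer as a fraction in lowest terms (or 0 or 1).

1/2

Take u = 0, v = 1/2:
not v = not 1/2 = 1/2
v implies not v = 1/2 implies 1/2 = 1
not u = not 0 = 1
not not u = not 1 = 0
(v implies not v) iff not not u = 1 iff 0 = 0
not v = not 1/2 = 1/2
not u = not 0 = 1
not v iff not u = 1/2 iff 1 = 1/2
v or u = 1/2 or 0 = 1/2
(not v iff not u) or (v or u) = 1/2 or 1/2 = 1/2
((v implies not v) iff not not u) or ((not v iff not u) or (v or u)) = 0 or 1/2 = 1/2
No assignment yields a value below 1/2, so this is the minimum.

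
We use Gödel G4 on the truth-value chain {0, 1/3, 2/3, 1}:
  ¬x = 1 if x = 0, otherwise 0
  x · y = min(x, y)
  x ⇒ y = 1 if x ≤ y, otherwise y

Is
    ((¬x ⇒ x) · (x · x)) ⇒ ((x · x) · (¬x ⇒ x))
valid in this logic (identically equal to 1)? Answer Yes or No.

Yes

x = 0 ↦ 1
x = 1/3 ↦ 1
x = 2/3 ↦ 1
x = 1 ↦ 1
Every assignment gives a value ≥ 1.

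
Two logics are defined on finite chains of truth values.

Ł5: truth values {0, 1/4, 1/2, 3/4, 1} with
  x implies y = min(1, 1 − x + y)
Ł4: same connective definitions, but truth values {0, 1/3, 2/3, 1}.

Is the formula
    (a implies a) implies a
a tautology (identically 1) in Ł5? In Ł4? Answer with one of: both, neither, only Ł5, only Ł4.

neither

In Ł5: at a = 0 the value is 0 — not a tautology.
In Ł4: at a = 0 the value is 0 — not a tautology.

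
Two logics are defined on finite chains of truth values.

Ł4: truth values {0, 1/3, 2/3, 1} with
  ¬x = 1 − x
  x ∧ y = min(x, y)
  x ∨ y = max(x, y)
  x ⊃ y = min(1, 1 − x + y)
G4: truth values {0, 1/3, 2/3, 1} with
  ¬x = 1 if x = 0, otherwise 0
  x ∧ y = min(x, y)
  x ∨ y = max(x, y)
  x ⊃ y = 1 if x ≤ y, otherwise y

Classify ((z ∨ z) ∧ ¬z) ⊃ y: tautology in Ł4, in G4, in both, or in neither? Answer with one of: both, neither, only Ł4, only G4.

only G4

In Ł4: at y = 0, z = 1/3 the value is 2/3 — not a tautology.
In G4: every assignment gives 1 — tautology.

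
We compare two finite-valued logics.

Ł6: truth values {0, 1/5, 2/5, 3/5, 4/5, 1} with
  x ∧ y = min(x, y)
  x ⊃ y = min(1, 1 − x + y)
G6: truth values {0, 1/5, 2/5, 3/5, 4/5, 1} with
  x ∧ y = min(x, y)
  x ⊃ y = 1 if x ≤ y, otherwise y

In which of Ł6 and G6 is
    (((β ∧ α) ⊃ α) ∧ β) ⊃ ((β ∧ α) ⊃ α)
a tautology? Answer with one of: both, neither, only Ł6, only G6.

In Ł6: every assignment gives 1 — tautology.
In G6: every assignment gives 1 — tautology.

both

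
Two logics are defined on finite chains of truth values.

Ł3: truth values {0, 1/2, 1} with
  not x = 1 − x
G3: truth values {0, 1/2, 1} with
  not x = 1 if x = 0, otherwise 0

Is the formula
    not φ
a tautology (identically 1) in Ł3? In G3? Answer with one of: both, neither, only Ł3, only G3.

neither

In Ł3: at φ = 1/2 the value is 1/2 — not a tautology.
In G3: at φ = 1/2 the value is 0 — not a tautology.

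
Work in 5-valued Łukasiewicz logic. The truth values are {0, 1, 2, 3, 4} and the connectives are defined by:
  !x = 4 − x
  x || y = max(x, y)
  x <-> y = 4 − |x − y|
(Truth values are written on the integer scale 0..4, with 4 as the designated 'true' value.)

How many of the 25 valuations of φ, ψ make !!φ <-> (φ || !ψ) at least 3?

19

value 4: 15 assignments (counts)
value 3: 4 assignments (counts)
value 2: 3 assignments
value 1: 2 assignments
value 0: 1 assignment
So 19 of the 25 assignments meet the threshold.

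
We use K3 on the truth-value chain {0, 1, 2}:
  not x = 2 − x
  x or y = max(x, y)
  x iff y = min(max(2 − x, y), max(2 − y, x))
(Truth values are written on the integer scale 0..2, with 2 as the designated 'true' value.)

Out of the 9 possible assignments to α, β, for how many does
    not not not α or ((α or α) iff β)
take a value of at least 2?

4

α = 0, β = 0 ↦ 2  ≥
α = 0, β = 1 ↦ 2  ≥
α = 0, β = 2 ↦ 2  ≥
α = 1, β = 0 ↦ 1  <
α = 1, β = 1 ↦ 1  <
α = 1, β = 2 ↦ 1  <
α = 2, β = 0 ↦ 0  <
α = 2, β = 1 ↦ 1  <
α = 2, β = 2 ↦ 2  ≥
So 4 of the 9 assignments meet the threshold.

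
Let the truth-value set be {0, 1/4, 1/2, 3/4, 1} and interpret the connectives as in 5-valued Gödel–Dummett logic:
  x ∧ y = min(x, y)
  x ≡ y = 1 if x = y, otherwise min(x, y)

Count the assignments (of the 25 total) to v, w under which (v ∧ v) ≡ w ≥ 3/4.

7

value 1: 5 assignments (counts)
value 3/4: 2 assignments (counts)
value 1/2: 4 assignments
value 1/4: 6 assignments
value 0: 8 assignments
So 7 of the 25 assignments meet the threshold.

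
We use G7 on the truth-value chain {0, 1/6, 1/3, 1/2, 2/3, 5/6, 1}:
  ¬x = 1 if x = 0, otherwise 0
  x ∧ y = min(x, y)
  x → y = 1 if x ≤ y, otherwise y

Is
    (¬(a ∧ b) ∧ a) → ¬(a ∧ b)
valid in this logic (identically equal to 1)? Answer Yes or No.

At a = 2/3, b = 5/6, for instance:
a ∧ b = 2/3 ∧ 5/6 = 2/3
¬(a ∧ b) = ¬2/3 = 0
¬(a ∧ b) ∧ a = 0 ∧ 2/3 = 0
(¬(a ∧ b) ∧ a) → ¬(a ∧ b) = 0 → 0 = 1
and checking the remaining 48 assignments likewise gives ≥ 1 in every case.

Yes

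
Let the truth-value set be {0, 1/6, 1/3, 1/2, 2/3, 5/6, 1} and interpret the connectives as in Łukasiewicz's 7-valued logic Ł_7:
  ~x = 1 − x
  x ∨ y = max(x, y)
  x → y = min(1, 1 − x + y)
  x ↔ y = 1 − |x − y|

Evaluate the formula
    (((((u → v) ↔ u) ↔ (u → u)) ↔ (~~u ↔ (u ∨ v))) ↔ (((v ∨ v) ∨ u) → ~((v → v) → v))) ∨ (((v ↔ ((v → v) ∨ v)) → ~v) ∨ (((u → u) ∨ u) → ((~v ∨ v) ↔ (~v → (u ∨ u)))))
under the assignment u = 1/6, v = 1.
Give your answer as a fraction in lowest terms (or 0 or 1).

1

u → v = 1/6 → 1 = 1
(u → v) ↔ u = 1 ↔ 1/6 = 1/6
u → u = 1/6 → 1/6 = 1
((u → v) ↔ u) ↔ (u → u) = 1/6 ↔ 1 = 1/6
~u = ~1/6 = 5/6
~~u = ~5/6 = 1/6
u ∨ v = 1/6 ∨ 1 = 1
~~u ↔ (u ∨ v) = 1/6 ↔ 1 = 1/6
(((u → v) ↔ u) ↔ (u → u)) ↔ (~~u ↔ (u ∨ v)) = 1/6 ↔ 1/6 = 1
v ∨ v = 1 ∨ 1 = 1
(v ∨ v) ∨ u = 1 ∨ 1/6 = 1
v → v = 1 → 1 = 1
(v → v) → v = 1 → 1 = 1
~((v → v) → v) = ~1 = 0
((v ∨ v) ∨ u) → ~((v → v) → v) = 1 → 0 = 0
((((u → v) ↔ u) ↔ (u → u)) ↔ (~~u ↔ (u ∨ v))) ↔ (((v ∨ v) ∨ u) → ~((v → v) → v)) = 1 ↔ 0 = 0
v → v = 1 → 1 = 1
(v → v) ∨ v = 1 ∨ 1 = 1
v ↔ ((v → v) ∨ v) = 1 ↔ 1 = 1
~v = ~1 = 0
(v ↔ ((v → v) ∨ v)) → ~v = 1 → 0 = 0
u → u = 1/6 → 1/6 = 1
(u → u) ∨ u = 1 ∨ 1/6 = 1
~v = ~1 = 0
~v ∨ v = 0 ∨ 1 = 1
~v = ~1 = 0
u ∨ u = 1/6 ∨ 1/6 = 1/6
~v → (u ∨ u) = 0 → 1/6 = 1
(~v ∨ v) ↔ (~v → (u ∨ u)) = 1 ↔ 1 = 1
((u → u) ∨ u) → ((~v ∨ v) ↔ (~v → (u ∨ u))) = 1 → 1 = 1
((v ↔ ((v → v) ∨ v)) → ~v) ∨ (((u → u) ∨ u) → ((~v ∨ v) ↔ (~v → (u ∨ u)))) = 0 ∨ 1 = 1
(((((u → v) ↔ u) ↔ (u → u)) ↔ (~~u ↔ (u ∨ v))) ↔ (((v ∨ v) ∨ u) → ~((v → v) → v))) ∨ (((v ↔ ((v → v) ∨ v)) → ~v) ∨ (((u → u) ∨ u) → ((~v ∨ v) ↔ (~v → (u ∨ u))))) = 0 ∨ 1 = 1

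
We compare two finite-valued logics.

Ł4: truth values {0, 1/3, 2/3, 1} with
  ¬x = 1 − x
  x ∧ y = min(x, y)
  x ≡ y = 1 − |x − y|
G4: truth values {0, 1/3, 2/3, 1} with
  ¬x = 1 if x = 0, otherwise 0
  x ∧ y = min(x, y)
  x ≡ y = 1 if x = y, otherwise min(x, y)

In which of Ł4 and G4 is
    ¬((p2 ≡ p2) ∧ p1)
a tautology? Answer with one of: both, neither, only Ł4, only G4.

neither

In Ł4: at p1 = 1/3, p2 = 0 the value is 2/3 — not a tautology.
In G4: at p1 = 1/3, p2 = 0 the value is 0 — not a tautology.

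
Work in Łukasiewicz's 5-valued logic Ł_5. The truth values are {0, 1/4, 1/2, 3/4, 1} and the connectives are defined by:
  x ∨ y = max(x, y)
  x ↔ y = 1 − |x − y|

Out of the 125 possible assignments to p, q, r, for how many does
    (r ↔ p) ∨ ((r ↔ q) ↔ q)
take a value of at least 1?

value 1: 53 assignments (counts)
value 3/4: 46 assignments
value 1/2: 19 assignments
value 1/4: 5 assignments
value 0: 2 assignments
So 53 of the 125 assignments meet the threshold.

53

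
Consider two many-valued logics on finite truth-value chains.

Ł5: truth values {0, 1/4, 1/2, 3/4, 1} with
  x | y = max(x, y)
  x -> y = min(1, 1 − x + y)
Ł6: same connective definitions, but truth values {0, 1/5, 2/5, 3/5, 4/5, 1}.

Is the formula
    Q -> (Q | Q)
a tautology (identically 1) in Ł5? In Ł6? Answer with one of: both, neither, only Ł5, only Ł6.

In Ł5: every assignment gives 1 — tautology.
In Ł6: every assignment gives 1 — tautology.

both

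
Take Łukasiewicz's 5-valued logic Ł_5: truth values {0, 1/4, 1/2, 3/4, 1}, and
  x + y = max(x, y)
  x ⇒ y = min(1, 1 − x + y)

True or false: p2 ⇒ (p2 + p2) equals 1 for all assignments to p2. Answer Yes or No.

Yes

p2 = 0 ↦ 1
p2 = 1/4 ↦ 1
p2 = 1/2 ↦ 1
p2 = 3/4 ↦ 1
p2 = 1 ↦ 1
Every assignment gives a value ≥ 1.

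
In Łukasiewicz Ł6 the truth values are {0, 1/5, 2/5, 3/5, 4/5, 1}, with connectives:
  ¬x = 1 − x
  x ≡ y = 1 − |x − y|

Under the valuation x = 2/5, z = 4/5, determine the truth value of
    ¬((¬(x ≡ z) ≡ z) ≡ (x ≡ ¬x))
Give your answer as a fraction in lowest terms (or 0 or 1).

1/5

x ≡ z = 2/5 ≡ 4/5 = 3/5
¬(x ≡ z) = ¬3/5 = 2/5
¬(x ≡ z) ≡ z = 2/5 ≡ 4/5 = 3/5
¬x = ¬2/5 = 3/5
x ≡ ¬x = 2/5 ≡ 3/5 = 4/5
(¬(x ≡ z) ≡ z) ≡ (x ≡ ¬x) = 3/5 ≡ 4/5 = 4/5
¬((¬(x ≡ z) ≡ z) ≡ (x ≡ ¬x)) = ¬4/5 = 1/5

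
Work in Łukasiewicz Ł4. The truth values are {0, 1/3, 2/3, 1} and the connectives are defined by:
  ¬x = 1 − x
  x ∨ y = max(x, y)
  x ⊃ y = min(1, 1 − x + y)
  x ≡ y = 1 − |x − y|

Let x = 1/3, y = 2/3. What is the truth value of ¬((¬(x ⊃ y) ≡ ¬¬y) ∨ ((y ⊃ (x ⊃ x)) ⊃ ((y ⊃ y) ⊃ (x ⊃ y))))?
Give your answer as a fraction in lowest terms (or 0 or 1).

x ⊃ y = 1/3 ⊃ 2/3 = 1
¬(x ⊃ y) = ¬1 = 0
¬y = ¬2/3 = 1/3
¬¬y = ¬1/3 = 2/3
¬(x ⊃ y) ≡ ¬¬y = 0 ≡ 2/3 = 1/3
x ⊃ x = 1/3 ⊃ 1/3 = 1
y ⊃ (x ⊃ x) = 2/3 ⊃ 1 = 1
y ⊃ y = 2/3 ⊃ 2/3 = 1
x ⊃ y = 1/3 ⊃ 2/3 = 1
(y ⊃ y) ⊃ (x ⊃ y) = 1 ⊃ 1 = 1
(y ⊃ (x ⊃ x)) ⊃ ((y ⊃ y) ⊃ (x ⊃ y)) = 1 ⊃ 1 = 1
(¬(x ⊃ y) ≡ ¬¬y) ∨ ((y ⊃ (x ⊃ x)) ⊃ ((y ⊃ y) ⊃ (x ⊃ y))) = 1/3 ∨ 1 = 1
¬((¬(x ⊃ y) ≡ ¬¬y) ∨ ((y ⊃ (x ⊃ x)) ⊃ ((y ⊃ y) ⊃ (x ⊃ y)))) = ¬1 = 0

0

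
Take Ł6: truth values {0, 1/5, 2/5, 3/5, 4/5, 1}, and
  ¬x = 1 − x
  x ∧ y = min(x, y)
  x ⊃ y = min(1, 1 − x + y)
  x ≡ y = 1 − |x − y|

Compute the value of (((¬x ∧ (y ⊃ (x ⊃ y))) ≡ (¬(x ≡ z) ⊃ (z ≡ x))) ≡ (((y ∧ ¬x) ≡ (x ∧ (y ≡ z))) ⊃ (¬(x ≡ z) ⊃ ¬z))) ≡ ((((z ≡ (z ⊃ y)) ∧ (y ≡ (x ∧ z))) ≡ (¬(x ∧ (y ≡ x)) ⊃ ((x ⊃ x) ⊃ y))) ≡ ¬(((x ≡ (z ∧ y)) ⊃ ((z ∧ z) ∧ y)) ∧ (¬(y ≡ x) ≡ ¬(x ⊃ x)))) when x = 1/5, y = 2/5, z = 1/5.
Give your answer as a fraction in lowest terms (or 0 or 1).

¬x = ¬1/5 = 4/5
x ⊃ y = 1/5 ⊃ 2/5 = 1
y ⊃ (x ⊃ y) = 2/5 ⊃ 1 = 1
¬x ∧ (y ⊃ (x ⊃ y)) = 4/5 ∧ 1 = 4/5
x ≡ z = 1/5 ≡ 1/5 = 1
¬(x ≡ z) = ¬1 = 0
z ≡ x = 1/5 ≡ 1/5 = 1
¬(x ≡ z) ⊃ (z ≡ x) = 0 ⊃ 1 = 1
(¬x ∧ (y ⊃ (x ⊃ y))) ≡ (¬(x ≡ z) ⊃ (z ≡ x)) = 4/5 ≡ 1 = 4/5
¬x = ¬1/5 = 4/5
y ∧ ¬x = 2/5 ∧ 4/5 = 2/5
y ≡ z = 2/5 ≡ 1/5 = 4/5
x ∧ (y ≡ z) = 1/5 ∧ 4/5 = 1/5
(y ∧ ¬x) ≡ (x ∧ (y ≡ z)) = 2/5 ≡ 1/5 = 4/5
x ≡ z = 1/5 ≡ 1/5 = 1
¬(x ≡ z) = ¬1 = 0
¬z = ¬1/5 = 4/5
¬(x ≡ z) ⊃ ¬z = 0 ⊃ 4/5 = 1
((y ∧ ¬x) ≡ (x ∧ (y ≡ z))) ⊃ (¬(x ≡ z) ⊃ ¬z) = 4/5 ⊃ 1 = 1
((¬x ∧ (y ⊃ (x ⊃ y))) ≡ (¬(x ≡ z) ⊃ (z ≡ x))) ≡ (((y ∧ ¬x) ≡ (x ∧ (y ≡ z))) ⊃ (¬(x ≡ z) ⊃ ¬z)) = 4/5 ≡ 1 = 4/5
z ⊃ y = 1/5 ⊃ 2/5 = 1
z ≡ (z ⊃ y) = 1/5 ≡ 1 = 1/5
x ∧ z = 1/5 ∧ 1/5 = 1/5
y ≡ (x ∧ z) = 2/5 ≡ 1/5 = 4/5
(z ≡ (z ⊃ y)) ∧ (y ≡ (x ∧ z)) = 1/5 ∧ 4/5 = 1/5
y ≡ x = 2/5 ≡ 1/5 = 4/5
x ∧ (y ≡ x) = 1/5 ∧ 4/5 = 1/5
¬(x ∧ (y ≡ x)) = ¬1/5 = 4/5
x ⊃ x = 1/5 ⊃ 1/5 = 1
(x ⊃ x) ⊃ y = 1 ⊃ 2/5 = 2/5
¬(x ∧ (y ≡ x)) ⊃ ((x ⊃ x) ⊃ y) = 4/5 ⊃ 2/5 = 3/5
((z ≡ (z ⊃ y)) ∧ (y ≡ (x ∧ z))) ≡ (¬(x ∧ (y ≡ x)) ⊃ ((x ⊃ x) ⊃ y)) = 1/5 ≡ 3/5 = 3/5
z ∧ y = 1/5 ∧ 2/5 = 1/5
x ≡ (z ∧ y) = 1/5 ≡ 1/5 = 1
z ∧ z = 1/5 ∧ 1/5 = 1/5
(z ∧ z) ∧ y = 1/5 ∧ 2/5 = 1/5
(x ≡ (z ∧ y)) ⊃ ((z ∧ z) ∧ y) = 1 ⊃ 1/5 = 1/5
y ≡ x = 2/5 ≡ 1/5 = 4/5
¬(y ≡ x) = ¬4/5 = 1/5
x ⊃ x = 1/5 ⊃ 1/5 = 1
¬(x ⊃ x) = ¬1 = 0
¬(y ≡ x) ≡ ¬(x ⊃ x) = 1/5 ≡ 0 = 4/5
((x ≡ (z ∧ y)) ⊃ ((z ∧ z) ∧ y)) ∧ (¬(y ≡ x) ≡ ¬(x ⊃ x)) = 1/5 ∧ 4/5 = 1/5
¬(((x ≡ (z ∧ y)) ⊃ ((z ∧ z) ∧ y)) ∧ (¬(y ≡ x) ≡ ¬(x ⊃ x))) = ¬1/5 = 4/5
(((z ≡ (z ⊃ y)) ∧ (y ≡ (x ∧ z))) ≡ (¬(x ∧ (y ≡ x)) ⊃ ((x ⊃ x) ⊃ y))) ≡ ¬(((x ≡ (z ∧ y)) ⊃ ((z ∧ z) ∧ y)) ∧ (¬(y ≡ x) ≡ ¬(x ⊃ x))) = 3/5 ≡ 4/5 = 4/5
(((¬x ∧ (y ⊃ (x ⊃ y))) ≡ (¬(x ≡ z) ⊃ (z ≡ x))) ≡ (((y ∧ ¬x) ≡ (x ∧ (y ≡ z))) ⊃ (¬(x ≡ z) ⊃ ¬z))) ≡ ((((z ≡ (z ⊃ y)) ∧ (y ≡ (x ∧ z))) ≡ (¬(x ∧ (y ≡ x)) ⊃ ((x ⊃ x) ⊃ y))) ≡ ¬(((x ≡ (z ∧ y)) ⊃ ((z ∧ z) ∧ y)) ∧ (¬(y ≡ x) ≡ ¬(x ⊃ x)))) = 4/5 ≡ 4/5 = 1

1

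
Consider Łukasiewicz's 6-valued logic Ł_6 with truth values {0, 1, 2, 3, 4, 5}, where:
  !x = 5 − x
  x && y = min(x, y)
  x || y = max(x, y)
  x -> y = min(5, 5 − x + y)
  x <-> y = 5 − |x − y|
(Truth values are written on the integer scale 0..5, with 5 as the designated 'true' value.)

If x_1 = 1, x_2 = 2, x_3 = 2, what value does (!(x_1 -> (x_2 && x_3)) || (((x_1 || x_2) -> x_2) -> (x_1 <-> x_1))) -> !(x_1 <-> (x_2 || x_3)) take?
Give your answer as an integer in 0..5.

x_2 && x_3 = 2 && 2 = 2
x_1 -> (x_2 && x_3) = 1 -> 2 = 5
!(x_1 -> (x_2 && x_3)) = !5 = 0
x_1 || x_2 = 1 || 2 = 2
(x_1 || x_2) -> x_2 = 2 -> 2 = 5
x_1 <-> x_1 = 1 <-> 1 = 5
((x_1 || x_2) -> x_2) -> (x_1 <-> x_1) = 5 -> 5 = 5
!(x_1 -> (x_2 && x_3)) || (((x_1 || x_2) -> x_2) -> (x_1 <-> x_1)) = 0 || 5 = 5
x_2 || x_3 = 2 || 2 = 2
x_1 <-> (x_2 || x_3) = 1 <-> 2 = 4
!(x_1 <-> (x_2 || x_3)) = !4 = 1
(!(x_1 -> (x_2 && x_3)) || (((x_1 || x_2) -> x_2) -> (x_1 <-> x_1))) -> !(x_1 <-> (x_2 || x_3)) = 5 -> 1 = 1

1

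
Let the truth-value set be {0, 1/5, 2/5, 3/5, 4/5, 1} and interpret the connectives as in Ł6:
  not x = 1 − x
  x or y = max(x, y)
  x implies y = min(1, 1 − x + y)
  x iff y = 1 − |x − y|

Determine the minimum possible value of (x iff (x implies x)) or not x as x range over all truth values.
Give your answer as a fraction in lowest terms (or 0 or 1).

3/5

Take x = 2/5:
x implies x = 2/5 implies 2/5 = 1
x iff (x implies x) = 2/5 iff 1 = 2/5
not x = not 2/5 = 3/5
(x iff (x implies x)) or not x = 2/5 or 3/5 = 3/5
No assignment yields a value below 3/5, so this is the minimum.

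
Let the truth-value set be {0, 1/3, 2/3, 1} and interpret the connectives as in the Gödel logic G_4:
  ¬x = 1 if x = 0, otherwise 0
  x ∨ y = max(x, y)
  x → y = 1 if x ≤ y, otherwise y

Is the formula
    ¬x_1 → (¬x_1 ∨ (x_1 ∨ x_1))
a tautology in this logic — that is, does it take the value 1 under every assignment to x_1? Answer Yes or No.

x_1 = 0 ↦ 1
x_1 = 1/3 ↦ 1
x_1 = 2/3 ↦ 1
x_1 = 1 ↦ 1
Every assignment gives a value ≥ 1.

Yes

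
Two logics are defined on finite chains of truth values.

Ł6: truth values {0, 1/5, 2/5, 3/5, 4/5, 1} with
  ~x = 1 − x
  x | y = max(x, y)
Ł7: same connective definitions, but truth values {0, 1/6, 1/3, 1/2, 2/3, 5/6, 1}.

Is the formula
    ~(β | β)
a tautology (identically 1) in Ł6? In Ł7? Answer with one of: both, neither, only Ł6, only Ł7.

In Ł6: at β = 1/5 the value is 4/5 — not a tautology.
In Ł7: at β = 1/6 the value is 5/6 — not a tautology.

neither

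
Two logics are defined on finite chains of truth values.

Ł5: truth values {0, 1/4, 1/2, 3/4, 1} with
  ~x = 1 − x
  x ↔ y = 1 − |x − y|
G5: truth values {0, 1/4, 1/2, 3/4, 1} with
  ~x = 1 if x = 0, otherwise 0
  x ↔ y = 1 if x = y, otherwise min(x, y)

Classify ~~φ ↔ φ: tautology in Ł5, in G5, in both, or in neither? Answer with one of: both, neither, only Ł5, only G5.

only Ł5

In Ł5: every assignment gives 1 — tautology.
In G5: at φ = 1/4 the value is 1/4 — not a tautology.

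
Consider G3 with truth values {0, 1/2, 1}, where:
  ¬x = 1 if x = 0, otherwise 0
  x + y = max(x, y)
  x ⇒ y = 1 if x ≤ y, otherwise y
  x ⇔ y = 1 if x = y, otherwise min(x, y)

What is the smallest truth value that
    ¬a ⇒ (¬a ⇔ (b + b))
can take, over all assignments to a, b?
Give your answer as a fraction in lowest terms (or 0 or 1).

Take a = 0, b = 0:
¬a = ¬0 = 1
¬a = ¬0 = 1
b + b = 0 + 0 = 0
¬a ⇔ (b + b) = 1 ⇔ 0 = 0
¬a ⇒ (¬a ⇔ (b + b)) = 1 ⇒ 0 = 0
No assignment yields a value below 0, so this is the minimum.

0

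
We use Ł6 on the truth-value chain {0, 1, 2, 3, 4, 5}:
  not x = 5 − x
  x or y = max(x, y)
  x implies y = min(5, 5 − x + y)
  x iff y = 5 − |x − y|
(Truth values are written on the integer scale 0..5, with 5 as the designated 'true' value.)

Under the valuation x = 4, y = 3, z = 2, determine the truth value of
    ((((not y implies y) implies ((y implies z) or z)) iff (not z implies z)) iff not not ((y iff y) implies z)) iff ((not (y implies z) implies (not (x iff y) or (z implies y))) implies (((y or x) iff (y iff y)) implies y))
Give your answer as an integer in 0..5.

not y = not 3 = 2
not y implies y = 2 implies 3 = 5
y implies z = 3 implies 2 = 4
(y implies z) or z = 4 or 2 = 4
(not y implies y) implies ((y implies z) or z) = 5 implies 4 = 4
not z = not 2 = 3
not z implies z = 3 implies 2 = 4
((not y implies y) implies ((y implies z) or z)) iff (not z implies z) = 4 iff 4 = 5
y iff y = 3 iff 3 = 5
(y iff y) implies z = 5 implies 2 = 2
not ((y iff y) implies z) = not 2 = 3
not not ((y iff y) implies z) = not 3 = 2
(((not y implies y) implies ((y implies z) or z)) iff (not z implies z)) iff not not ((y iff y) implies z) = 5 iff 2 = 2
y implies z = 3 implies 2 = 4
not (y implies z) = not 4 = 1
x iff y = 4 iff 3 = 4
not (x iff y) = not 4 = 1
z implies y = 2 implies 3 = 5
not (x iff y) or (z implies y) = 1 or 5 = 5
not (y implies z) implies (not (x iff y) or (z implies y)) = 1 implies 5 = 5
y or x = 3 or 4 = 4
y iff y = 3 iff 3 = 5
(y or x) iff (y iff y) = 4 iff 5 = 4
((y or x) iff (y iff y)) implies y = 4 implies 3 = 4
(not (y implies z) implies (not (x iff y) or (z implies y))) implies (((y or x) iff (y iff y)) implies y) = 5 implies 4 = 4
((((not y implies y) implies ((y implies z) or z)) iff (not z implies z)) iff not not ((y iff y) implies z)) iff ((not (y implies z) implies (not (x iff y) or (z implies y))) implies (((y or x) iff (y iff y)) implies y)) = 2 iff 4 = 3

3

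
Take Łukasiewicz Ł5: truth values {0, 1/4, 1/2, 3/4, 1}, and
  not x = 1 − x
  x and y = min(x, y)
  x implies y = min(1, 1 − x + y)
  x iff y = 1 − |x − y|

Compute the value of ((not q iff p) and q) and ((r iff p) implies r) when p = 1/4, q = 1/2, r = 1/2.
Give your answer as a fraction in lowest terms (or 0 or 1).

not q = not 1/2 = 1/2
not q iff p = 1/2 iff 1/4 = 3/4
(not q iff p) and q = 3/4 and 1/2 = 1/2
r iff p = 1/2 iff 1/4 = 3/4
(r iff p) implies r = 3/4 implies 1/2 = 3/4
((not q iff p) and q) and ((r iff p) implies r) = 1/2 and 3/4 = 1/2

1/2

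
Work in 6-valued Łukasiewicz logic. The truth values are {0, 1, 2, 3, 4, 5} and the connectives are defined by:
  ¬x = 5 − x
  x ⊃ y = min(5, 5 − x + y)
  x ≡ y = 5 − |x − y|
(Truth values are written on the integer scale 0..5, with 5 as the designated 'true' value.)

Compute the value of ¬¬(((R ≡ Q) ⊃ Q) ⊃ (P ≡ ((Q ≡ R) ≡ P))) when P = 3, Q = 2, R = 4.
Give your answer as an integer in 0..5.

4

R ≡ Q = 4 ≡ 2 = 3
(R ≡ Q) ⊃ Q = 3 ⊃ 2 = 4
Q ≡ R = 2 ≡ 4 = 3
(Q ≡ R) ≡ P = 3 ≡ 3 = 5
P ≡ ((Q ≡ R) ≡ P) = 3 ≡ 5 = 3
((R ≡ Q) ⊃ Q) ⊃ (P ≡ ((Q ≡ R) ≡ P)) = 4 ⊃ 3 = 4
¬(((R ≡ Q) ⊃ Q) ⊃ (P ≡ ((Q ≡ R) ≡ P))) = ¬4 = 1
¬¬(((R ≡ Q) ⊃ Q) ⊃ (P ≡ ((Q ≡ R) ≡ P))) = ¬1 = 4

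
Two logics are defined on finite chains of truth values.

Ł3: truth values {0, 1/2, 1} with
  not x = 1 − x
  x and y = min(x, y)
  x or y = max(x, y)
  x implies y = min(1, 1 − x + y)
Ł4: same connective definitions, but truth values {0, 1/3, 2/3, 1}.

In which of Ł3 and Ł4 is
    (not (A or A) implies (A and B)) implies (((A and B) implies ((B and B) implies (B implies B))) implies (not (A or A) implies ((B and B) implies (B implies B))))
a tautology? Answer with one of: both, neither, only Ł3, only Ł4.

both

In Ł3: every assignment gives 1 — tautology.
In Ł4: every assignment gives 1 — tautology.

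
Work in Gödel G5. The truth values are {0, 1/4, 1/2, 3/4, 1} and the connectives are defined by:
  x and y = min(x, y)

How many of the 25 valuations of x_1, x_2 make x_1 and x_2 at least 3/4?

value 1: 1 assignment (counts)
value 3/4: 3 assignments (counts)
value 1/2: 5 assignments
value 1/4: 7 assignments
value 0: 9 assignments
So 4 of the 25 assignments meet the threshold.

4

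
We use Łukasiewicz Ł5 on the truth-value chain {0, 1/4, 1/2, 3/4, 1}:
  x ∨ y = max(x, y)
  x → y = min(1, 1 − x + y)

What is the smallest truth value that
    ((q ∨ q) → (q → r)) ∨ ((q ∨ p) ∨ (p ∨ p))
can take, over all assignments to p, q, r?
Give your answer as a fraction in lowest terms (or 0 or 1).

3/4

Take p = 0, q = 3/4, r = 0:
q ∨ q = 3/4 ∨ 3/4 = 3/4
q → r = 3/4 → 0 = 1/4
(q ∨ q) → (q → r) = 3/4 → 1/4 = 1/2
q ∨ p = 3/4 ∨ 0 = 3/4
p ∨ p = 0 ∨ 0 = 0
(q ∨ p) ∨ (p ∨ p) = 3/4 ∨ 0 = 3/4
((q ∨ q) → (q → r)) ∨ ((q ∨ p) ∨ (p ∨ p)) = 1/2 ∨ 3/4 = 3/4
No assignment yields a value below 3/4, so this is the minimum.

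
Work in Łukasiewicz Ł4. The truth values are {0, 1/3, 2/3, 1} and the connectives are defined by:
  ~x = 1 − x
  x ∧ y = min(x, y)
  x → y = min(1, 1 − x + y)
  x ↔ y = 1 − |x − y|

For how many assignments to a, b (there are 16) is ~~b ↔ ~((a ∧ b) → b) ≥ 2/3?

a = 0, b = 0 ↦ 1  ≥
a = 0, b = 1/3 ↦ 2/3  ≥
a = 0, b = 2/3 ↦ 1/3  <
a = 0, b = 1 ↦ 0  <
a = 1/3, b = 0 ↦ 1  ≥
a = 1/3, b = 1/3 ↦ 2/3  ≥
a = 1/3, b = 2/3 ↦ 1/3  <
a = 1/3, b = 1 ↦ 0  <
a = 2/3, b = 0 ↦ 1  ≥
a = 2/3, b = 1/3 ↦ 2/3  ≥
a = 2/3, b = 2/3 ↦ 1/3  <
a = 2/3, b = 1 ↦ 0  <
a = 1, b = 0 ↦ 1  ≥
a = 1, b = 1/3 ↦ 2/3  ≥
a = 1, b = 2/3 ↦ 1/3  <
a = 1, b = 1 ↦ 0  <
So 8 of the 16 assignments meet the threshold.

8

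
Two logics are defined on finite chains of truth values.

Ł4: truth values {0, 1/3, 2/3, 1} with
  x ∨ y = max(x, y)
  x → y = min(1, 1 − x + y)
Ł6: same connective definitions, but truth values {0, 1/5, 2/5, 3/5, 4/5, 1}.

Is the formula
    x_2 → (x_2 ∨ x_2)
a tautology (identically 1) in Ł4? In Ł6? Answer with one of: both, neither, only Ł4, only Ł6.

both

In Ł4: every assignment gives 1 — tautology.
In Ł6: every assignment gives 1 — tautology.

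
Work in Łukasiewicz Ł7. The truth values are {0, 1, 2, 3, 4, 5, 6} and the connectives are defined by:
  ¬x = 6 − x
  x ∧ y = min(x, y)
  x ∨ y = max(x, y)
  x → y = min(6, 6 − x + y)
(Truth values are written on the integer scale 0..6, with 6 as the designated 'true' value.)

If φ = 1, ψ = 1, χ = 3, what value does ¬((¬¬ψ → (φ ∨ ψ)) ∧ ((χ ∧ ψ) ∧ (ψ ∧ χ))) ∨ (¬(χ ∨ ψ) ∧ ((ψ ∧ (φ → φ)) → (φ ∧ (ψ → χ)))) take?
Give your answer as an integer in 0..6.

¬ψ = ¬1 = 5
¬¬ψ = ¬5 = 1
φ ∨ ψ = 1 ∨ 1 = 1
¬¬ψ → (φ ∨ ψ) = 1 → 1 = 6
χ ∧ ψ = 3 ∧ 1 = 1
ψ ∧ χ = 1 ∧ 3 = 1
(χ ∧ ψ) ∧ (ψ ∧ χ) = 1 ∧ 1 = 1
(¬¬ψ → (φ ∨ ψ)) ∧ ((χ ∧ ψ) ∧ (ψ ∧ χ)) = 6 ∧ 1 = 1
¬((¬¬ψ → (φ ∨ ψ)) ∧ ((χ ∧ ψ) ∧ (ψ ∧ χ))) = ¬1 = 5
χ ∨ ψ = 3 ∨ 1 = 3
¬(χ ∨ ψ) = ¬3 = 3
φ → φ = 1 → 1 = 6
ψ ∧ (φ → φ) = 1 ∧ 6 = 1
ψ → χ = 1 → 3 = 6
φ ∧ (ψ → χ) = 1 ∧ 6 = 1
(ψ ∧ (φ → φ)) → (φ ∧ (ψ → χ)) = 1 → 1 = 6
¬(χ ∨ ψ) ∧ ((ψ ∧ (φ → φ)) → (φ ∧ (ψ → χ))) = 3 ∧ 6 = 3
¬((¬¬ψ → (φ ∨ ψ)) ∧ ((χ ∧ ψ) ∧ (ψ ∧ χ))) ∨ (¬(χ ∨ ψ) ∧ ((ψ ∧ (φ → φ)) → (φ ∧ (ψ → χ)))) = 5 ∨ 3 = 5

5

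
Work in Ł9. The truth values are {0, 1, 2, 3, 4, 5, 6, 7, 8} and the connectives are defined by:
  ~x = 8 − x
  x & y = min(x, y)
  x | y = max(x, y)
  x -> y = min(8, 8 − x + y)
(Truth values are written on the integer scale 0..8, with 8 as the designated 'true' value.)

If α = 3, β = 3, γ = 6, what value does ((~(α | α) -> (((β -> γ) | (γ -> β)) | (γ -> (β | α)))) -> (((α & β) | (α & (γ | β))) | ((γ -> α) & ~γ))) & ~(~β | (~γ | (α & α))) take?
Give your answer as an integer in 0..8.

3

α | α = 3 | 3 = 3
~(α | α) = ~3 = 5
β -> γ = 3 -> 6 = 8
γ -> β = 6 -> 3 = 5
(β -> γ) | (γ -> β) = 8 | 5 = 8
β | α = 3 | 3 = 3
γ -> (β | α) = 6 -> 3 = 5
((β -> γ) | (γ -> β)) | (γ -> (β | α)) = 8 | 5 = 8
~(α | α) -> (((β -> γ) | (γ -> β)) | (γ -> (β | α))) = 5 -> 8 = 8
α & β = 3 & 3 = 3
γ | β = 6 | 3 = 6
α & (γ | β) = 3 & 6 = 3
(α & β) | (α & (γ | β)) = 3 | 3 = 3
γ -> α = 6 -> 3 = 5
~γ = ~6 = 2
(γ -> α) & ~γ = 5 & 2 = 2
((α & β) | (α & (γ | β))) | ((γ -> α) & ~γ) = 3 | 2 = 3
(~(α | α) -> (((β -> γ) | (γ -> β)) | (γ -> (β | α)))) -> (((α & β) | (α & (γ | β))) | ((γ -> α) & ~γ)) = 8 -> 3 = 3
~β = ~3 = 5
~γ = ~6 = 2
α & α = 3 & 3 = 3
~γ | (α & α) = 2 | 3 = 3
~β | (~γ | (α & α)) = 5 | 3 = 5
~(~β | (~γ | (α & α))) = ~5 = 3
((~(α | α) -> (((β -> γ) | (γ -> β)) | (γ -> (β | α)))) -> (((α & β) | (α & (γ | β))) | ((γ -> α) & ~γ))) & ~(~β | (~γ | (α & α))) = 3 & 3 = 3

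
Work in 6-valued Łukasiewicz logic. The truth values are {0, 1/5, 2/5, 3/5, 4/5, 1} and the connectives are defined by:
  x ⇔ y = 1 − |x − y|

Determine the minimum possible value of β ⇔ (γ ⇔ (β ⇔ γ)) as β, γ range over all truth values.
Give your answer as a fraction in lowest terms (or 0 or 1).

Take β = 0, γ = 2/5:
β ⇔ γ = 0 ⇔ 2/5 = 3/5
γ ⇔ (β ⇔ γ) = 2/5 ⇔ 3/5 = 4/5
β ⇔ (γ ⇔ (β ⇔ γ)) = 0 ⇔ 4/5 = 1/5
No assignment yields a value below 1/5, so this is the minimum.

1/5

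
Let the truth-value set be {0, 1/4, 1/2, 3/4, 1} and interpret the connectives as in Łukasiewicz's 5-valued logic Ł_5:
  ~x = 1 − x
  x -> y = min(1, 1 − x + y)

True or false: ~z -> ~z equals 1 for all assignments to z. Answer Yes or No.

Yes

z = 0 ↦ 1
z = 1/4 ↦ 1
z = 1/2 ↦ 1
z = 3/4 ↦ 1
z = 1 ↦ 1
Every assignment gives a value ≥ 1.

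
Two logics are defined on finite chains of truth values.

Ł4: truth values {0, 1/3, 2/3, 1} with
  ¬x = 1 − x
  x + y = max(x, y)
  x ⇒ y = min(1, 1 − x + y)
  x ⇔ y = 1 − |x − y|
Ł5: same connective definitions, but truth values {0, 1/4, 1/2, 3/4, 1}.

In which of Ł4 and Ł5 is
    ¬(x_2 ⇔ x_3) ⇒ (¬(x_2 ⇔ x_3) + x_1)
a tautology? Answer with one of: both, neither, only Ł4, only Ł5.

both

In Ł4: every assignment gives 1 — tautology.
In Ł5: every assignment gives 1 — tautology.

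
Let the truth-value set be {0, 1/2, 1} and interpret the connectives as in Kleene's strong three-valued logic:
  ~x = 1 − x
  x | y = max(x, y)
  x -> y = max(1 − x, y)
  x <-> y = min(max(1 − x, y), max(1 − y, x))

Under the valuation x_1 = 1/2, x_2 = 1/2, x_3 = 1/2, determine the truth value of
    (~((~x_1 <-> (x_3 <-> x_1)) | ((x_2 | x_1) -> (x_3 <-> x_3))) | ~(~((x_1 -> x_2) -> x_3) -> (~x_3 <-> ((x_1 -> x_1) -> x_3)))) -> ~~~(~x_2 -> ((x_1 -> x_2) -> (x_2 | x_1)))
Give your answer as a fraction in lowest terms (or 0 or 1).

1/2

~x_1 = ~1/2 = 1/2
x_3 <-> x_1 = 1/2 <-> 1/2 = 1/2
~x_1 <-> (x_3 <-> x_1) = 1/2 <-> 1/2 = 1/2
x_2 | x_1 = 1/2 | 1/2 = 1/2
x_3 <-> x_3 = 1/2 <-> 1/2 = 1/2
(x_2 | x_1) -> (x_3 <-> x_3) = 1/2 -> 1/2 = 1/2
(~x_1 <-> (x_3 <-> x_1)) | ((x_2 | x_1) -> (x_3 <-> x_3)) = 1/2 | 1/2 = 1/2
~((~x_1 <-> (x_3 <-> x_1)) | ((x_2 | x_1) -> (x_3 <-> x_3))) = ~1/2 = 1/2
x_1 -> x_2 = 1/2 -> 1/2 = 1/2
(x_1 -> x_2) -> x_3 = 1/2 -> 1/2 = 1/2
~((x_1 -> x_2) -> x_3) = ~1/2 = 1/2
~x_3 = ~1/2 = 1/2
x_1 -> x_1 = 1/2 -> 1/2 = 1/2
(x_1 -> x_1) -> x_3 = 1/2 -> 1/2 = 1/2
~x_3 <-> ((x_1 -> x_1) -> x_3) = 1/2 <-> 1/2 = 1/2
~((x_1 -> x_2) -> x_3) -> (~x_3 <-> ((x_1 -> x_1) -> x_3)) = 1/2 -> 1/2 = 1/2
~(~((x_1 -> x_2) -> x_3) -> (~x_3 <-> ((x_1 -> x_1) -> x_3))) = ~1/2 = 1/2
~((~x_1 <-> (x_3 <-> x_1)) | ((x_2 | x_1) -> (x_3 <-> x_3))) | ~(~((x_1 -> x_2) -> x_3) -> (~x_3 <-> ((x_1 -> x_1) -> x_3))) = 1/2 | 1/2 = 1/2
~x_2 = ~1/2 = 1/2
x_1 -> x_2 = 1/2 -> 1/2 = 1/2
x_2 | x_1 = 1/2 | 1/2 = 1/2
(x_1 -> x_2) -> (x_2 | x_1) = 1/2 -> 1/2 = 1/2
~x_2 -> ((x_1 -> x_2) -> (x_2 | x_1)) = 1/2 -> 1/2 = 1/2
~(~x_2 -> ((x_1 -> x_2) -> (x_2 | x_1))) = ~1/2 = 1/2
~~(~x_2 -> ((x_1 -> x_2) -> (x_2 | x_1))) = ~1/2 = 1/2
~~~(~x_2 -> ((x_1 -> x_2) -> (x_2 | x_1))) = ~1/2 = 1/2
(~((~x_1 <-> (x_3 <-> x_1)) | ((x_2 | x_1) -> (x_3 <-> x_3))) | ~(~((x_1 -> x_2) -> x_3) -> (~x_3 <-> ((x_1 -> x_1) -> x_3)))) -> ~~~(~x_2 -> ((x_1 -> x_2) -> (x_2 | x_1))) = 1/2 -> 1/2 = 1/2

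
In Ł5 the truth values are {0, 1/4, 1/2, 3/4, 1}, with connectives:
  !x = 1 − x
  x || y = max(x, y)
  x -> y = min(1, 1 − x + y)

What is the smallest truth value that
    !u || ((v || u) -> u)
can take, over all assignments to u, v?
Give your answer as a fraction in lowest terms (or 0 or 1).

1/2

Take u = 1/2, v = 1:
!u = !1/2 = 1/2
v || u = 1 || 1/2 = 1
(v || u) -> u = 1 -> 1/2 = 1/2
!u || ((v || u) -> u) = 1/2 || 1/2 = 1/2
No assignment yields a value below 1/2, so this is the minimum.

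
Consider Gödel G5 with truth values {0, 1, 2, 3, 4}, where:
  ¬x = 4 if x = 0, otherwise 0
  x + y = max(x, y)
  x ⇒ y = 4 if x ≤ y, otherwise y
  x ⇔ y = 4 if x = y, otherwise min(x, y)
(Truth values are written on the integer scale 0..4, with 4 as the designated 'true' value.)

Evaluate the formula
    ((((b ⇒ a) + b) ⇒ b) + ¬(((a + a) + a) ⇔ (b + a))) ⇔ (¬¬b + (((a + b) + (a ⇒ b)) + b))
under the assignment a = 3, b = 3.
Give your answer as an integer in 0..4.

3

b ⇒ a = 3 ⇒ 3 = 4
(b ⇒ a) + b = 4 + 3 = 4
((b ⇒ a) + b) ⇒ b = 4 ⇒ 3 = 3
a + a = 3 + 3 = 3
(a + a) + a = 3 + 3 = 3
b + a = 3 + 3 = 3
((a + a) + a) ⇔ (b + a) = 3 ⇔ 3 = 4
¬(((a + a) + a) ⇔ (b + a)) = ¬4 = 0
(((b ⇒ a) + b) ⇒ b) + ¬(((a + a) + a) ⇔ (b + a)) = 3 + 0 = 3
¬b = ¬3 = 0
¬¬b = ¬0 = 4
a + b = 3 + 3 = 3
a ⇒ b = 3 ⇒ 3 = 4
(a + b) + (a ⇒ b) = 3 + 4 = 4
((a + b) + (a ⇒ b)) + b = 4 + 3 = 4
¬¬b + (((a + b) + (a ⇒ b)) + b) = 4 + 4 = 4
((((b ⇒ a) + b) ⇒ b) + ¬(((a + a) + a) ⇔ (b + a))) ⇔ (¬¬b + (((a + b) + (a ⇒ b)) + b)) = 3 ⇔ 4 = 3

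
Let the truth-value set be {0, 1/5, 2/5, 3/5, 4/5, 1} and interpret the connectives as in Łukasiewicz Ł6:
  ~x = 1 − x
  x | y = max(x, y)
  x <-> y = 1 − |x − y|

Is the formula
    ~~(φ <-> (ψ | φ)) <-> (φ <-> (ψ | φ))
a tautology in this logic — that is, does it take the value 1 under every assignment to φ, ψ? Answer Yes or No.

Yes

At φ = 4/5, ψ = 0, for instance:
ψ | φ = 0 | 4/5 = 4/5
φ <-> (ψ | φ) = 4/5 <-> 4/5 = 1
~(φ <-> (ψ | φ)) = ~1 = 0
~~(φ <-> (ψ | φ)) = ~0 = 1
~~(φ <-> (ψ | φ)) <-> (φ <-> (ψ | φ)) = 1 <-> 1 = 1
and checking the remaining 35 assignments likewise gives ≥ 1 in every case.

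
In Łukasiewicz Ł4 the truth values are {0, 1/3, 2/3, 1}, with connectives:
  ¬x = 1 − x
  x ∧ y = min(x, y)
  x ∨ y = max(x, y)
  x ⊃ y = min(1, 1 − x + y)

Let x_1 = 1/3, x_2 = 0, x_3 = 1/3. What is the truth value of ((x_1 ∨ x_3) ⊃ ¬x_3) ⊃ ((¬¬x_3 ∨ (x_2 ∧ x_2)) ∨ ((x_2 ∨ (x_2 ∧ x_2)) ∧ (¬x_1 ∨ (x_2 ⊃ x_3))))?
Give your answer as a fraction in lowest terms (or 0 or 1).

1/3

x_1 ∨ x_3 = 1/3 ∨ 1/3 = 1/3
¬x_3 = ¬1/3 = 2/3
(x_1 ∨ x_3) ⊃ ¬x_3 = 1/3 ⊃ 2/3 = 1
¬x_3 = ¬1/3 = 2/3
¬¬x_3 = ¬2/3 = 1/3
x_2 ∧ x_2 = 0 ∧ 0 = 0
¬¬x_3 ∨ (x_2 ∧ x_2) = 1/3 ∨ 0 = 1/3
x_2 ∧ x_2 = 0 ∧ 0 = 0
x_2 ∨ (x_2 ∧ x_2) = 0 ∨ 0 = 0
¬x_1 = ¬1/3 = 2/3
x_2 ⊃ x_3 = 0 ⊃ 1/3 = 1
¬x_1 ∨ (x_2 ⊃ x_3) = 2/3 ∨ 1 = 1
(x_2 ∨ (x_2 ∧ x_2)) ∧ (¬x_1 ∨ (x_2 ⊃ x_3)) = 0 ∧ 1 = 0
(¬¬x_3 ∨ (x_2 ∧ x_2)) ∨ ((x_2 ∨ (x_2 ∧ x_2)) ∧ (¬x_1 ∨ (x_2 ⊃ x_3))) = 1/3 ∨ 0 = 1/3
((x_1 ∨ x_3) ⊃ ¬x_3) ⊃ ((¬¬x_3 ∨ (x_2 ∧ x_2)) ∨ ((x_2 ∨ (x_2 ∧ x_2)) ∧ (¬x_1 ∨ (x_2 ⊃ x_3)))) = 1 ⊃ 1/3 = 1/3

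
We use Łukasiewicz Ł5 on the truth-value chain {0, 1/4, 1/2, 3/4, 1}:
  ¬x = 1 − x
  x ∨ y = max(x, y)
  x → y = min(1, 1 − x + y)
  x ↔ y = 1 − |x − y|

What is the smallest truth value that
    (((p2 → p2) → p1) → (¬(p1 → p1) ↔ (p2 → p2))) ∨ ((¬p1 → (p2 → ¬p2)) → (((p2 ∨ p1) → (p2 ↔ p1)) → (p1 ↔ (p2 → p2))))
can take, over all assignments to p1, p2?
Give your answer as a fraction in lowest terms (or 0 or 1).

Take p1 = 1/2, p2 = 0:
p2 → p2 = 0 → 0 = 1
(p2 → p2) → p1 = 1 → 1/2 = 1/2
p1 → p1 = 1/2 → 1/2 = 1
¬(p1 → p1) = ¬1 = 0
p2 → p2 = 0 → 0 = 1
¬(p1 → p1) ↔ (p2 → p2) = 0 ↔ 1 = 0
((p2 → p2) → p1) → (¬(p1 → p1) ↔ (p2 → p2)) = 1/2 → 0 = 1/2
¬p1 = ¬1/2 = 1/2
¬p2 = ¬0 = 1
p2 → ¬p2 = 0 → 1 = 1
¬p1 → (p2 → ¬p2) = 1/2 → 1 = 1
p2 ∨ p1 = 0 ∨ 1/2 = 1/2
p2 ↔ p1 = 0 ↔ 1/2 = 1/2
(p2 ∨ p1) → (p2 ↔ p1) = 1/2 → 1/2 = 1
p2 → p2 = 0 → 0 = 1
p1 ↔ (p2 → p2) = 1/2 ↔ 1 = 1/2
((p2 ∨ p1) → (p2 ↔ p1)) → (p1 ↔ (p2 → p2)) = 1 → 1/2 = 1/2
(¬p1 → (p2 → ¬p2)) → (((p2 ∨ p1) → (p2 ↔ p1)) → (p1 ↔ (p2 → p2))) = 1 → 1/2 = 1/2
(((p2 → p2) → p1) → (¬(p1 → p1) ↔ (p2 → p2))) ∨ ((¬p1 → (p2 → ¬p2)) → (((p2 ∨ p1) → (p2 ↔ p1)) → (p1 ↔ (p2 → p2)))) = 1/2 ∨ 1/2 = 1/2
No assignment yields a value below 1/2, so this is the minimum.

1/2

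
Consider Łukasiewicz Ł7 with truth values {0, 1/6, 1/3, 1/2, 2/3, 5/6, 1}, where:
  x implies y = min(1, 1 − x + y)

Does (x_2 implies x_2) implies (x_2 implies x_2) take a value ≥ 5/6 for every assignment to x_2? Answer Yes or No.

Yes

x_2 = 0 ↦ 1
x_2 = 1/6 ↦ 1
x_2 = 1/3 ↦ 1
x_2 = 1/2 ↦ 1
x_2 = 2/3 ↦ 1
x_2 = 5/6 ↦ 1
x_2 = 1 ↦ 1
Every assignment gives a value ≥ 5/6.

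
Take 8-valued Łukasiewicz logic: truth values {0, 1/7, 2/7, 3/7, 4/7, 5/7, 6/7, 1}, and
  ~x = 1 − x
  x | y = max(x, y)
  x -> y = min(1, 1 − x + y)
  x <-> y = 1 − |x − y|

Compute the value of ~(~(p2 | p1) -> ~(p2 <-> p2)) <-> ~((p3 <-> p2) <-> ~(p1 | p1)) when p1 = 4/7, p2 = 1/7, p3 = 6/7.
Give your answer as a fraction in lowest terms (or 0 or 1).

p2 | p1 = 1/7 | 4/7 = 4/7
~(p2 | p1) = ~4/7 = 3/7
p2 <-> p2 = 1/7 <-> 1/7 = 1
~(p2 <-> p2) = ~1 = 0
~(p2 | p1) -> ~(p2 <-> p2) = 3/7 -> 0 = 4/7
~(~(p2 | p1) -> ~(p2 <-> p2)) = ~4/7 = 3/7
p3 <-> p2 = 6/7 <-> 1/7 = 2/7
p1 | p1 = 4/7 | 4/7 = 4/7
~(p1 | p1) = ~4/7 = 3/7
(p3 <-> p2) <-> ~(p1 | p1) = 2/7 <-> 3/7 = 6/7
~((p3 <-> p2) <-> ~(p1 | p1)) = ~6/7 = 1/7
~(~(p2 | p1) -> ~(p2 <-> p2)) <-> ~((p3 <-> p2) <-> ~(p1 | p1)) = 3/7 <-> 1/7 = 5/7

5/7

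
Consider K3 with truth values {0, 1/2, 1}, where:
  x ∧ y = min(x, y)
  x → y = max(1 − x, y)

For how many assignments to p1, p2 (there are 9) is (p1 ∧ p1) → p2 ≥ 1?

p1 = 0, p2 = 0 ↦ 1  ≥
p1 = 0, p2 = 1/2 ↦ 1  ≥
p1 = 0, p2 = 1 ↦ 1  ≥
p1 = 1/2, p2 = 0 ↦ 1/2  <
p1 = 1/2, p2 = 1/2 ↦ 1/2  <
p1 = 1/2, p2 = 1 ↦ 1  ≥
p1 = 1, p2 = 0 ↦ 0  <
p1 = 1, p2 = 1/2 ↦ 1/2  <
p1 = 1, p2 = 1 ↦ 1  ≥
So 5 of the 9 assignments meet the threshold.

5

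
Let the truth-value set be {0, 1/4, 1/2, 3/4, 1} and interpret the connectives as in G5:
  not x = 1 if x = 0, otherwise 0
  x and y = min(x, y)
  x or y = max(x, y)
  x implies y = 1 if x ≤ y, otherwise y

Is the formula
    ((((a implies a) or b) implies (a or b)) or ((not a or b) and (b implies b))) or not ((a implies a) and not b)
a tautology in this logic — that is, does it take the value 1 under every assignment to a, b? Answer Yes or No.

Counterexample: take a = 1/4, b = 0.
a implies a = 1/4 implies 1/4 = 1
(a implies a) or b = 1 or 0 = 1
a or b = 1/4 or 0 = 1/4
((a implies a) or b) implies (a or b) = 1 implies 1/4 = 1/4
not a = not 1/4 = 0
not a or b = 0 or 0 = 0
b implies b = 0 implies 0 = 1
(not a or b) and (b implies b) = 0 and 1 = 0
(((a implies a) or b) implies (a or b)) or ((not a or b) and (b implies b)) = 1/4 or 0 = 1/4
a implies a = 1/4 implies 1/4 = 1
not b = not 0 = 1
(a implies a) and not b = 1 and 1 = 1
not ((a implies a) and not b) = not 1 = 0
((((a implies a) or b) implies (a or b)) or ((not a or b) and (b implies b))) or not ((a implies a) and not b) = 1/4 or 0 = 1/4
This gives 1/4 ≠ 1.

No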